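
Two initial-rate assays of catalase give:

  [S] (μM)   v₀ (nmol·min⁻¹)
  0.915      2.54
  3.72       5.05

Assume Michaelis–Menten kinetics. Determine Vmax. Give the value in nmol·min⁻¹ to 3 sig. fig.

7.45 nmol·min⁻¹

In reciprocal form, 1/v = (Km/Vmax)·(1/[S]) + 1/Vmax. The two points give (1/[S], 1/v) = (1.093, 0.3937) and (0.2688, 0.1980).
Slope = (0.3937 − 0.1980)/(1.093 − 0.2688) = 0.2375; intercept = 0.3937 − 0.2375×1.093 = 0.1342.
Vmax = 1/intercept = 7.45 nmol·min⁻¹; Km = slope × Vmax = 0.2375 × 7.45 = 1.77 μM.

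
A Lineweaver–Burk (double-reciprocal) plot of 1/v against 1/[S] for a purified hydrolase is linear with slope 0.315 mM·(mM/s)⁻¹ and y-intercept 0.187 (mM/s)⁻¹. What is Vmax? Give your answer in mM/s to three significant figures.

5.35 mM/s

The y-intercept of a Lineweaver–Burk plot equals 1/Vmax, so Vmax = 1/0.187 = 5.35 mM/s.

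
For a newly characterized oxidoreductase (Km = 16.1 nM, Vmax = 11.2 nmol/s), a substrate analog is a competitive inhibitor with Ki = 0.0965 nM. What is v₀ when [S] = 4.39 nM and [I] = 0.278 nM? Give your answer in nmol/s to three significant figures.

0.735 nmol/s

With α = 1 + [I]/Ki = 1 + 0.278/0.0965 = 3.881, the competitive rate law is v = Vmax[S] / (αKm + [S]).
v = 11.2×4.39 / (3.881×16.1 + 4.39) = 49.17/66.87 = 0.735 nmol/s.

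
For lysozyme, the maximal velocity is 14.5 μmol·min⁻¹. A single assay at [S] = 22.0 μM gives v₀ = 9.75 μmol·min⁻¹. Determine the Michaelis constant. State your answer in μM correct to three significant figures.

10.7 μM

v/Vmax = 9.75/14.5 = 0.6724 = [S]/(Km+[S]).
So Km + [S] = [S]/0.6724 = 32.72 μM, giving Km = 32.72 − 22.0 = 10.7 μM.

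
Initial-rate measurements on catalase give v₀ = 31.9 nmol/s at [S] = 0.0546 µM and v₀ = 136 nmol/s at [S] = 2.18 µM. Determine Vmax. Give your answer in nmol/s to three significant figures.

From v = Vmax[S]/(Km+[S]), each point gives Vmax = v(Km+[S])/[S].
Equating: 31.9(Km+0.0546)/0.0546 = 136(Km+2.18)/2.18.
584.2·Km + 31.9 = 62.39·Km + 136, so (584.2 − 62.39)·Km = 136 − 31.9.
Km = 104.1/521.9 = 0.199 µM; then Vmax = 31.9(0.199+0.0546)/0.0546 = 148 nmol/s.

148 nmol/s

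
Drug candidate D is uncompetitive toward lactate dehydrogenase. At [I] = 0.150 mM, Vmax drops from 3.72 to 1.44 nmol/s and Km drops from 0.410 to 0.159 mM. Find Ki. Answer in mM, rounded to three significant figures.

0.0947 mM

Uncompetitive: Vmax,app = Vmax/α (and Km,app = Km/α) with α = 1 + [I]/Ki.
α = Vmax/Vmax,app = 3.72/1.44 = 2.583.
Since α = 1 + [I]/Ki, [I]/Ki = 2.583 − 1 = 1.583 and Ki = 0.150/1.583 = 0.0947 mM.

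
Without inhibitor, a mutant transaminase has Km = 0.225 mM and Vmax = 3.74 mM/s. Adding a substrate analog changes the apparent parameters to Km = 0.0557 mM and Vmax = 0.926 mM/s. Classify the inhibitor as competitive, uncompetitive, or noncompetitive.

Both Km and Vmax decrease by the same factor (~4.04-fold) — characteristic of uncompetitive inhibition.

uncompetitive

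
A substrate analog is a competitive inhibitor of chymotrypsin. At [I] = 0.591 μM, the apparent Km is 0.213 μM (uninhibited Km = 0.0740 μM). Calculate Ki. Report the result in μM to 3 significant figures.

Competitive: Km,app = α·Km with α = 1 + [I]/Ki.
α = Km,app/Km = 0.213/0.0740 = 2.878.
Since α = 1 + [I]/Ki, [I]/Ki = 2.878 − 1 = 1.878 and Ki = 0.591/1.878 = 0.315 μM.

0.315 μM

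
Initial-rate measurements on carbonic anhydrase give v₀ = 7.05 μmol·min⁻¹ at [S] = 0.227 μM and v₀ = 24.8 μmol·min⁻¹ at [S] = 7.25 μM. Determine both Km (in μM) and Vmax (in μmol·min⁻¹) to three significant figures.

Km = 0.642 μM; Vmax = 27.0 μmol·min⁻¹

In reciprocal form, 1/v = (Km/Vmax)·(1/[S]) + 1/Vmax. The two points give (1/[S], 1/v) = (4.405, 0.1418) and (0.1379, 0.04032).
Slope = (0.1418 − 0.04032)/(4.405 − 0.1379) = 0.02379; intercept = 0.1418 − 0.02379×4.405 = 0.03704.
Vmax = 1/intercept = 27.0 μmol·min⁻¹; Km = slope × Vmax = 0.02379 × 27.0 = 0.642 μM.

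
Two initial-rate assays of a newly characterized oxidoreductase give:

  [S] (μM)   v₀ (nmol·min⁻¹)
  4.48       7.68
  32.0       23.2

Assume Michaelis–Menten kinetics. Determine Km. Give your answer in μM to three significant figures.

In reciprocal form, 1/v = (Km/Vmax)·(1/[S]) + 1/Vmax. The two points give (1/[S], 1/v) = (0.2232, 0.1302) and (0.03125, 0.04310).
Slope = (0.1302 − 0.04310)/(0.2232 − 0.03125) = 0.4538; intercept = 0.1302 − 0.4538×0.2232 = 0.02892.
Vmax = 1/intercept = 34.6 nmol·min⁻¹; Km = slope × Vmax = 0.4538 × 34.6 = 15.7 μM.

15.7 μM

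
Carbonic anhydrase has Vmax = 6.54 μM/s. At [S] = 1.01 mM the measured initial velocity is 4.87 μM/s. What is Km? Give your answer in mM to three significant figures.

0.346 mM

From v = Vmax[S]/(Km+[S]), Km = [S](Vmax − v)/v.
Km = 1.01 × (6.54 − 4.87) / 4.87 = 1.687/4.87 = 0.346 mM.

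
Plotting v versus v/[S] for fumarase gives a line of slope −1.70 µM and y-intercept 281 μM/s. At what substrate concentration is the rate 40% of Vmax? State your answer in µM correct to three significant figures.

1.13 µM

The Eadie–Hofstee slope gives Km = 1.70 µM (slope = −Km).
v/Vmax = [S]/(Km+[S]) = 0.4 ⇒ [S] = Km·0.4/(1−0.4) = 1.70 × 0.6667 = 1.13 µM.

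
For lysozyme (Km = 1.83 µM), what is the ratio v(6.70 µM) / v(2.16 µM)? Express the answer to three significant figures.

1.45

Since Vmax cancels, v₂/v₁ = [S]₂(Km+[S]₁) / [S]₁(Km+[S]₂).
= 6.70×(1.83+2.16) / (2.16×(1.83+6.70)) = 26.73/18.42 = 1.45.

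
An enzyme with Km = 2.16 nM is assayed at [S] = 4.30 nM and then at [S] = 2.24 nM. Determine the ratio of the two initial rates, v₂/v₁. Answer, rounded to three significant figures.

0.765

Since Vmax cancels, v₂/v₁ = [S]₂(Km+[S]₁) / [S]₁(Km+[S]₂).
= 2.24×(2.16+4.30) / (4.30×(2.16+2.24)) = 14.47/18.92 = 0.765.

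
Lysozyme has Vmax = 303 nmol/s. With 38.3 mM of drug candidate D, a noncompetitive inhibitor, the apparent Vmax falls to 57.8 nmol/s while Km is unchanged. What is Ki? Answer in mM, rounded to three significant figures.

9.03 mM

Noncompetitive: Vmax,app = Vmax/α with α = 1 + [I]/Ki.
α = Vmax/Vmax,app = 303/57.8 = 5.242.
Since α = 1 + [I]/Ki, [I]/Ki = 5.242 − 1 = 4.242 and Ki = 38.3/4.242 = 9.03 mM.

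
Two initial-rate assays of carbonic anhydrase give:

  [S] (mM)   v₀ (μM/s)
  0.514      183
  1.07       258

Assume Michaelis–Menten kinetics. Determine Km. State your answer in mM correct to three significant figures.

0.653 mM

In reciprocal form, 1/v = (Km/Vmax)·(1/[S]) + 1/Vmax. The two points give (1/[S], 1/v) = (1.946, 0.005464) and (0.9346, 0.003876).
Slope = (0.005464 − 0.003876)/(1.946 − 0.9346) = 0.001571; intercept = 0.005464 − 0.001571×1.946 = 0.002407.
Vmax = 1/intercept = 415 μM/s; Km = slope × Vmax = 0.001571 × 415 = 0.653 mM.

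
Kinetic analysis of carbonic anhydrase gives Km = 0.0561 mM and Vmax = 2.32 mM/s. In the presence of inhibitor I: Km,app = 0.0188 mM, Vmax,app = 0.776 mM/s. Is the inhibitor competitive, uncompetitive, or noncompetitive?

uncompetitive

Both Km and Vmax decrease by the same factor (~2.99-fold) — characteristic of uncompetitive inhibition.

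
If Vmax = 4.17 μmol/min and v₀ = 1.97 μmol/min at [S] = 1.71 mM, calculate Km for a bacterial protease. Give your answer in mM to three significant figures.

1.91 mM

From v = Vmax[S]/(Km+[S]), Km = [S](Vmax − v)/v.
Km = 1.71 × (4.17 − 1.97) / 1.97 = 3.762/1.97 = 1.91 mM.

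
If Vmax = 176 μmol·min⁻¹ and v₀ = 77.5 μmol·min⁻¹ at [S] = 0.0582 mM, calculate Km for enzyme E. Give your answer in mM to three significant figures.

0.0740 mM

v/Vmax = 77.5/176 = 0.4403 = [S]/(Km+[S]).
So Km + [S] = [S]/0.4403 = 0.1322 mM, giving Km = 0.1322 − 0.0582 = 0.0740 mM.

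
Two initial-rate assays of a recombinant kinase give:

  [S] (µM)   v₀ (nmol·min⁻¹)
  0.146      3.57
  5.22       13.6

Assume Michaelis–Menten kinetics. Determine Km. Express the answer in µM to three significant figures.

In reciprocal form, 1/v = (Km/Vmax)·(1/[S]) + 1/Vmax. The two points give (1/[S], 1/v) = (6.849, 0.2801) and (0.1916, 0.07353).
Slope = (0.2801 − 0.07353)/(6.849 − 0.1916) = 0.03103; intercept = 0.2801 − 0.03103×6.849 = 0.06759.
Vmax = 1/intercept = 14.8 nmol·min⁻¹; Km = slope × Vmax = 0.03103 × 14.8 = 0.459 µM.

0.459 µM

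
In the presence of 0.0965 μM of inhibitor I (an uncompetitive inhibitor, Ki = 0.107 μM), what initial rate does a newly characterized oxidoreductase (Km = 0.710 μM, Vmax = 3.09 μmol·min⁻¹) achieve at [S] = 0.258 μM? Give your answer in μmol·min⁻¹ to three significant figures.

With α = 1 + [I]/Ki = 1 + 0.0965/0.107 = 1.902, the uncompetitive rate law is v = (Vmax/α)·[S] / (Km/α + [S]).
v = (3.09/1.902)×0.258 / (0.710/1.902 + 0.258) = 0.4192/0.6313 = 0.664 μmol·min⁻¹.

0.664 μmol·min⁻¹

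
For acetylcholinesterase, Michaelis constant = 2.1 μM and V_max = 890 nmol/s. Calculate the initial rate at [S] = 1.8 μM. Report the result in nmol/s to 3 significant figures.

v = Vmax·[S]/(Km + [S]) = 890 × 1.8 / (2.1 + 1.8)
  = 1602 / 3.900 = 411 nmol/s.

411 nmol/s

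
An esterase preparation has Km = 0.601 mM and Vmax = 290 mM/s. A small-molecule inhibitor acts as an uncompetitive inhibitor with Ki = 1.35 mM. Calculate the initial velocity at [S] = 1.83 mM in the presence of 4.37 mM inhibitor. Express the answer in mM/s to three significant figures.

63.5 mM/s

With α = 1 + [I]/Ki = 1 + 4.37/1.35 = 4.237, the uncompetitive rate law is v = (Vmax/α)·[S] / (Km/α + [S]).
v = (290/4.237)×1.83 / (0.601/4.237 + 1.83) = 125.3/1.972 = 63.5 mM/s.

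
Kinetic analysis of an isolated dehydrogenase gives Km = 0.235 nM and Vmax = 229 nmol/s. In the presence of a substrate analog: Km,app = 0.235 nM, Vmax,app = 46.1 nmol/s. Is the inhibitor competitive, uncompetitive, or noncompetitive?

Vmax decreases (229 → 46.1 nmol/s) while Km is unchanged — pure noncompetitive inhibition.

noncompetitive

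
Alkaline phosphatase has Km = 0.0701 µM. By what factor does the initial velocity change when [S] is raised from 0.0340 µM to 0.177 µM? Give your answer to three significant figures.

The fractional saturations are [S]/(Km+[S]) = 0.0340/0.1041 = 0.3266 and 0.177/0.2471 = 0.7163.
v₂/v₁ is just their ratio: 0.7163/0.3266 = 2.19.

2.19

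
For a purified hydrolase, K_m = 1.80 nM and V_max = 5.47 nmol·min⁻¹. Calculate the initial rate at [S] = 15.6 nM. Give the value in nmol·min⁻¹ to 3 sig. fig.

4.90 nmol·min⁻¹

v = Vmax·[S]/(Km + [S]) = 5.47 × 15.6 / (1.80 + 15.6)
  = 85.33 / 17.40 = 4.90 nmol·min⁻¹.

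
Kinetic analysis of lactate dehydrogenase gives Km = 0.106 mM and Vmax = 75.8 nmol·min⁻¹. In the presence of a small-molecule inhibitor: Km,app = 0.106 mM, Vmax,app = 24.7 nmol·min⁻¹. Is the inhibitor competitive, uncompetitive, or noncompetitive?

Vmax decreases (75.8 → 24.7 nmol·min⁻¹) while Km is unchanged — pure noncompetitive inhibition.

noncompetitive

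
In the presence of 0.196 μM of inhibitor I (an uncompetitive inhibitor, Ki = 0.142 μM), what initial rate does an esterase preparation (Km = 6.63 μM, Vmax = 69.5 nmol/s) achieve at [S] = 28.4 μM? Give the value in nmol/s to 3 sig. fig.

26.6 nmol/s

With α = 1 + [I]/Ki = 1 + 0.196/0.142 = 2.380, the uncompetitive rate law is v = (Vmax/α)·[S] / (Km/α + [S]).
v = (69.5/2.380)×28.4 / (6.63/2.380 + 28.4) = 829.2/31.19 = 26.6 nmol/s.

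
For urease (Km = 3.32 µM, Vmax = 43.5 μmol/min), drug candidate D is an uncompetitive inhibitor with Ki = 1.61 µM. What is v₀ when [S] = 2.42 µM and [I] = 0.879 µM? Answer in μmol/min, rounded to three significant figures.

With α = 1 + [I]/Ki = 1 + 0.879/1.61 = 1.546, the uncompetitive rate law is v = (Vmax/α)·[S] / (Km/α + [S]).
v = (43.5/1.546)×2.42 / (3.32/1.546 + 2.42) = 68.09/4.568 = 14.9 μmol/min.

14.9 μmol/min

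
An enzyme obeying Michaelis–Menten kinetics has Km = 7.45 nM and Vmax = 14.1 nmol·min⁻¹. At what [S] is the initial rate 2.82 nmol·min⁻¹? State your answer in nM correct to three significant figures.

Rearranging v = Vmax[S]/(Km+[S]) gives [S] = Km·v/(Vmax − v).
[S] = 7.45 × 2.82 / (14.1 − 2.82) = 21.01/11.28 = 1.86 nM.

1.86 nM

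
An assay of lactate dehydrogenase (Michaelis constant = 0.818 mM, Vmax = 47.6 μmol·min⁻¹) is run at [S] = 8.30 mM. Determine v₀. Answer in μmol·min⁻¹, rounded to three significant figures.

43.3 μmol·min⁻¹

[S]/(Km+[S]) = 8.30/9.118 = 0.9103, the fractional saturation.
v = 0.9103 × Vmax = 0.9103 × 47.6 = 43.3 μmol·min⁻¹.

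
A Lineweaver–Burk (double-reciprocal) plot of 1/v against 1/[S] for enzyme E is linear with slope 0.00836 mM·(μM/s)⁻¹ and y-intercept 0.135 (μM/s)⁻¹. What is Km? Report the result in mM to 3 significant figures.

0.0619 mM

y-intercept = 1/Vmax ⇒ Vmax = 7.41 μM/s; slope = Km/Vmax ⇒ Km = slope × Vmax.
Km = 0.00836 × 7.41 = 0.0619 mM.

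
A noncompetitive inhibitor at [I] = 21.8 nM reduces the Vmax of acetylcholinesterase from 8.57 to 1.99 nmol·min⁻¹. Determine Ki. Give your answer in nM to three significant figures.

Noncompetitive: Vmax,app = Vmax/α with α = 1 + [I]/Ki.
α = Vmax/Vmax,app = 8.57/1.99 = 4.307.
Ki = [I]/(α − 1) = 21.8/3.307 = 6.59 nM.

6.59 nM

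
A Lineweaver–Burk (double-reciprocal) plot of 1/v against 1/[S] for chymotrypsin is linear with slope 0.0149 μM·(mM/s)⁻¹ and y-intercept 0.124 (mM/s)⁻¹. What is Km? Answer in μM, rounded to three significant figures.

y-intercept = 1/Vmax ⇒ Vmax = 8.06 mM/s; slope = Km/Vmax ⇒ Km = slope × Vmax.
Km = 0.0149 × 8.06 = 0.120 μM.

0.120 μM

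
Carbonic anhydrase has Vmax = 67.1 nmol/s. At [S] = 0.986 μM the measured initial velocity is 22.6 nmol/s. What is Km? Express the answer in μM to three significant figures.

From v = Vmax[S]/(Km+[S]), Km = [S](Vmax − v)/v.
Km = 0.986 × (67.1 − 22.6) / 22.6 = 43.88/22.6 = 1.94 μM.

1.94 μM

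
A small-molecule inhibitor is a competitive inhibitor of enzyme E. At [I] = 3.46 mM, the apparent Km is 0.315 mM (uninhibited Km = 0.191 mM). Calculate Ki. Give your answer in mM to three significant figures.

5.33 mM

Competitive: Km,app = α·Km with α = 1 + [I]/Ki.
α = Km,app/Km = 0.315/0.191 = 1.649.
Since α = 1 + [I]/Ki, [I]/Ki = 1.649 − 1 = 0.6492 and Ki = 3.46/0.6492 = 5.33 mM.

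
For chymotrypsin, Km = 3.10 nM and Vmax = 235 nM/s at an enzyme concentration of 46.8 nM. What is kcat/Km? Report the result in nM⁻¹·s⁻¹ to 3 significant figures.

1.62 nM⁻¹·s⁻¹

kcat = Vmax/[E]total = 235/46.8 = 5.02 s⁻¹.
kcat/Km = 5.02/3.10 = 1.62 nM⁻¹·s⁻¹.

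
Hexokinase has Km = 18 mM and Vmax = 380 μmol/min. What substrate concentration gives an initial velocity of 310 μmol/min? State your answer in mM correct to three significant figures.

79.7 mM

Rearranging v = Vmax[S]/(Km+[S]) gives [S] = Km·v/(Vmax − v).
[S] = 18 × 310 / (380 − 310) = 5580/70.00 = 79.7 mM.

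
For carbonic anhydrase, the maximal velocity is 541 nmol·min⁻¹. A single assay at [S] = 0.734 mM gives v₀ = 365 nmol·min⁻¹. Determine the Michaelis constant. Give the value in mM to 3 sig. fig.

v/Vmax = 365/541 = 0.6747 = [S]/(Km+[S]).
So Km + [S] = [S]/0.6747 = 1.088 mM, giving Km = 1.088 − 0.734 = 0.354 mM.

0.354 mM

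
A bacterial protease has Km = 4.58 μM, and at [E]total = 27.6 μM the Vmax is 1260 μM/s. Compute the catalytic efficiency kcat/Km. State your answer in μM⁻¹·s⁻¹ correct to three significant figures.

kcat = Vmax/[E]total = 1260/27.6 = 45.7 s⁻¹.
kcat/Km = 45.7/4.58 = 9.97 μM⁻¹·s⁻¹.

9.97 μM⁻¹·s⁻¹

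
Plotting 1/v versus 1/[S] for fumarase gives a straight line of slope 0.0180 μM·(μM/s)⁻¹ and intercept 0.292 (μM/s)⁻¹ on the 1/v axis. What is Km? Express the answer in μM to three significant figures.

y-intercept = 1/Vmax ⇒ Vmax = 3.42 μM/s; slope = Km/Vmax ⇒ Km = slope × Vmax.
Km = 0.0180 × 3.42 = 0.0616 μM.

0.0616 μM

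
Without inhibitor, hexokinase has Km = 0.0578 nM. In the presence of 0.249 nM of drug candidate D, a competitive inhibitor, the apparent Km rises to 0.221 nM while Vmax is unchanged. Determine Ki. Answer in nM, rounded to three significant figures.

0.0882 nM

Competitive: Km,app = α·Km with α = 1 + [I]/Ki.
α = Km,app/Km = 0.221/0.0578 = 3.824.
Ki = [I]/(α − 1) = 0.249/2.824 = 0.0882 nM.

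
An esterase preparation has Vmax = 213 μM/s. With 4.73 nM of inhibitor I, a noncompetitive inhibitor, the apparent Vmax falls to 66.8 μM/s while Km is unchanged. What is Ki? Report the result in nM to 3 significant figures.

Noncompetitive: Vmax,app = Vmax/α with α = 1 + [I]/Ki.
α = Vmax/Vmax,app = 213/66.8 = 3.189.
Since α = 1 + [I]/Ki, [I]/Ki = 3.189 − 1 = 2.189 and Ki = 4.73/2.189 = 2.16 nM.

2.16 nM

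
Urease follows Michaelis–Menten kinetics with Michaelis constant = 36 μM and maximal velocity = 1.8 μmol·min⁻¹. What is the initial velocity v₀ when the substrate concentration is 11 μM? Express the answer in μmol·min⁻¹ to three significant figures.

[S]/(Km+[S]) = 11/47.00 = 0.2340, the fractional saturation.
v = 0.2340 × Vmax = 0.2340 × 1.8 = 0.421 μmol·min⁻¹.

0.421 μmol·min⁻¹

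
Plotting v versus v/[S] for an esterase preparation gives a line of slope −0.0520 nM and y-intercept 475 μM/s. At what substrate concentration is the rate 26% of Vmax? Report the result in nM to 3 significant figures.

0.0183 nM

The Eadie–Hofstee slope gives Km = 0.0520 nM (slope = −Km).
v/Vmax = [S]/(Km+[S]) = 0.26 ⇒ [S] = Km·0.26/(1−0.26) = 0.0520 × 0.3514 = 0.0183 nM.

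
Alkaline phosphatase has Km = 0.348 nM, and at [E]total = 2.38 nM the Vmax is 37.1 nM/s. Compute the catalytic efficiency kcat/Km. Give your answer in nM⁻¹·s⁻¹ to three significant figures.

44.8 nM⁻¹·s⁻¹

kcat = Vmax/[E]total = 37.1/2.38 = 15.6 s⁻¹.
kcat/Km = 15.6/0.348 = 44.8 nM⁻¹·s⁻¹.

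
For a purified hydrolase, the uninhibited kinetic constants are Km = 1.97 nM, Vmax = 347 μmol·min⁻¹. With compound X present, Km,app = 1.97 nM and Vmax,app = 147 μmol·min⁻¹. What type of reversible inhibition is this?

Vmax decreases (347 → 147 μmol·min⁻¹) while Km is unchanged — pure noncompetitive inhibition.

noncompetitive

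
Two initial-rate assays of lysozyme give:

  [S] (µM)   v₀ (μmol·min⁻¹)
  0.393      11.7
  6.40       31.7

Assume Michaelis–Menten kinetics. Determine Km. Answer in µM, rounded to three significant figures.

From v = Vmax[S]/(Km+[S]), each point gives Vmax = v(Km+[S])/[S].
Equating: 11.7(Km+0.393)/0.393 = 31.7(Km+6.40)/6.40.
29.77·Km + 11.7 = 4.953·Km + 31.7, so (29.77 − 4.953)·Km = 31.7 − 11.7.
Km = 20.00/24.82 = 0.806 µM; then Vmax = 11.7(0.806+0.393)/0.393 = 35.7 μmol·min⁻¹.

0.806 µM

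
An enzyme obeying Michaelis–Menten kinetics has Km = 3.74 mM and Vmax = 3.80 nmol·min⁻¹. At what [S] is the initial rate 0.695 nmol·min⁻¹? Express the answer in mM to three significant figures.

0.837 mM

Rearranging v = Vmax[S]/(Km+[S]) gives [S] = Km·v/(Vmax − v).
[S] = 3.74 × 0.695 / (3.80 − 0.695) = 2.599/3.105 = 0.837 mM.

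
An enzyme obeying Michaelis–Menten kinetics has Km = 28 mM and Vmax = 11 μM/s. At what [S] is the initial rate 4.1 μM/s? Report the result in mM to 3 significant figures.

16.6 mM

Rearranging v = Vmax[S]/(Km+[S]) gives [S] = Km·v/(Vmax − v).
[S] = 28 × 4.1 / (11 − 4.1) = 114.8/6.900 = 16.6 mM.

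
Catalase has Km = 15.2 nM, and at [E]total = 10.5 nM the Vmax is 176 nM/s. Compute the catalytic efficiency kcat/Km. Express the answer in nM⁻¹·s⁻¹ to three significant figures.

kcat = Vmax/[E]total = 176/10.5 = 16.8 s⁻¹.
kcat/Km = 16.8/15.2 = 1.10 nM⁻¹·s⁻¹.

1.10 nM⁻¹·s⁻¹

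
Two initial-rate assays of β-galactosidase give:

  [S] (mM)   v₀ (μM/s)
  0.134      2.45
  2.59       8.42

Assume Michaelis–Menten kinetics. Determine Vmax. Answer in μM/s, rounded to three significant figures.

9.71 μM/s

In reciprocal form, 1/v = (Km/Vmax)·(1/[S]) + 1/Vmax. The two points give (1/[S], 1/v) = (7.463, 0.4082) and (0.3861, 0.1188).
Slope = (0.4082 − 0.1188)/(7.463 − 0.3861) = 0.04090; intercept = 0.4082 − 0.04090×7.463 = 0.1030.
Vmax = 1/intercept = 9.71 μM/s; Km = slope × Vmax = 0.04090 × 9.71 = 0.397 mM.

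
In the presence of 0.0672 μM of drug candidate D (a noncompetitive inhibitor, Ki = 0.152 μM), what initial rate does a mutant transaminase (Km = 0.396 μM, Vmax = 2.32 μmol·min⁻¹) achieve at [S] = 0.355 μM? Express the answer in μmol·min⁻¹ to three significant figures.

α = 1 + [I]/Ki = 1 + 0.0672/0.152 = 1.442.
For a noncompetitive inhibitor, Vmax is reduced to Vmax/α while Km is unchanged: Km,app = 0.396 μM, Vmax,app = 1.61 μmol·min⁻¹.
v = Vmax,app·[S]/(Km,app + [S]) = 1.61 × 0.355/(0.396 + 0.355) = 0.760 μmol·min⁻¹.

0.760 μmol·min⁻¹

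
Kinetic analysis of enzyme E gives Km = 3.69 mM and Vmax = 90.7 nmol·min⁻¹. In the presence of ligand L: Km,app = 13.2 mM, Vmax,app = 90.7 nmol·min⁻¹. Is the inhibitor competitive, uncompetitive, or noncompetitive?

competitive

Km increases (3.69 → 13.2 mM) while Vmax is unchanged — the hallmark of competitive inhibition.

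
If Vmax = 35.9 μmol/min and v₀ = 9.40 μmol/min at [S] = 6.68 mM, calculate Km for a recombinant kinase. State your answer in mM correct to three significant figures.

v/Vmax = 9.40/35.9 = 0.2618 = [S]/(Km+[S]).
So Km + [S] = [S]/0.2618 = 25.51 mM, giving Km = 25.51 − 6.68 = 18.8 mM.

18.8 mM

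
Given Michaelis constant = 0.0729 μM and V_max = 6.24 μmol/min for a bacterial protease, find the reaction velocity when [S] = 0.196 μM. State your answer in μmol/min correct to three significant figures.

v = Vmax·[S]/(Km + [S]) = 6.24 × 0.196 / (0.0729 + 0.196)
  = 1.223 / 0.2689 = 4.55 μmol/min.

4.55 μmol/min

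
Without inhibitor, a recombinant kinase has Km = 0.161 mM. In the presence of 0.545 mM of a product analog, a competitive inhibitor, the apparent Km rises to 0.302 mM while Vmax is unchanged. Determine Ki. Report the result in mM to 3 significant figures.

0.622 mM

Competitive: Km,app = α·Km with α = 1 + [I]/Ki.
α = Km,app/Km = 0.302/0.161 = 1.876.
Since α = 1 + [I]/Ki, [I]/Ki = 1.876 − 1 = 0.8758 and Ki = 0.545/0.8758 = 0.622 mM.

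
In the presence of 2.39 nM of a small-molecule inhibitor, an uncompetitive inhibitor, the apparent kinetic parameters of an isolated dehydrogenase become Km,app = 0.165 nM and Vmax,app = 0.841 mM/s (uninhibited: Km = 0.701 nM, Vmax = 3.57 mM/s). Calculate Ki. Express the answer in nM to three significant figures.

Uncompetitive: Vmax,app = Vmax/α (and Km,app = Km/α) with α = 1 + [I]/Ki.
α = Vmax/Vmax,app = 3.57/0.841 = 4.245.
Since α = 1 + [I]/Ki, [I]/Ki = 4.245 − 1 = 3.245 and Ki = 2.39/3.245 = 0.737 nM.

0.737 nM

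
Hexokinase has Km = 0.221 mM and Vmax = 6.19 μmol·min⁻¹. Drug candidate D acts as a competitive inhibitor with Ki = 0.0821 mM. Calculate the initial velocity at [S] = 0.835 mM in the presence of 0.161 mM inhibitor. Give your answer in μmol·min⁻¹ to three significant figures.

α = 1 + [I]/Ki = 1 + 0.161/0.0821 = 2.961.
For a competitive inhibitor, Vmax is unchanged and the apparent Km becomes α·Km: Km,app = 0.654 mM, Vmax,app = 6.19 μmol·min⁻¹.
v = Vmax,app·[S]/(Km,app + [S]) = 6.19 × 0.835/(0.654 + 0.835) = 3.47 μmol·min⁻¹.

3.47 μmol·min⁻¹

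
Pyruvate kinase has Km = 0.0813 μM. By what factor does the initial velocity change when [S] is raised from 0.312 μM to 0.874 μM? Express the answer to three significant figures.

1.15

Since Vmax cancels, v₂/v₁ = [S]₂(Km+[S]₁) / [S]₁(Km+[S]₂).
= 0.874×(0.0813+0.312) / (0.312×(0.0813+0.874)) = 0.3437/0.2981 = 1.15.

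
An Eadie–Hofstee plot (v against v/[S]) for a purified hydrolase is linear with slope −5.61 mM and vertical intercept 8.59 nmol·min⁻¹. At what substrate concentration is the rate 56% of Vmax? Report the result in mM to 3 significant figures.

7.14 mM

The Eadie–Hofstee slope gives Km = 5.61 mM (slope = −Km).
v/Vmax = [S]/(Km+[S]) = 0.56 ⇒ [S] = Km·0.56/(1−0.56) = 5.61 × 1.273 = 7.14 mM.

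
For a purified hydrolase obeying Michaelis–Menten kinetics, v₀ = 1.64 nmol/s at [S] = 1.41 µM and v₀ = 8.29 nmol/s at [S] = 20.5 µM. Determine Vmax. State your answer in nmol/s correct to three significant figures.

11.8 nmol/s

In reciprocal form, 1/v = (Km/Vmax)·(1/[S]) + 1/Vmax. The two points give (1/[S], 1/v) = (0.7092, 0.6098) and (0.04878, 0.1206).
Slope = (0.6098 − 0.1206)/(0.7092 − 0.04878) = 0.7406; intercept = 0.6098 − 0.7406×0.7092 = 0.08450.
Vmax = 1/intercept = 11.8 nmol/s; Km = slope × Vmax = 0.7406 × 11.8 = 8.76 µM.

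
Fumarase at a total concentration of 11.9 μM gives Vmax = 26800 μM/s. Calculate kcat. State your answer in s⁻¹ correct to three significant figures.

2250 s⁻¹

kcat = Vmax/[E]total = 26800 μM/s / 11.9 μM = 2250 s⁻¹.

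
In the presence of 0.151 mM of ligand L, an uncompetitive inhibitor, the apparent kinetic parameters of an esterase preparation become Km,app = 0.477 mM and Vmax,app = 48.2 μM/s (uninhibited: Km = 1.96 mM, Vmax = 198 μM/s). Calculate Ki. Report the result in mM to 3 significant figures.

0.0486 mM

Uncompetitive: Vmax,app = Vmax/α (and Km,app = Km/α) with α = 1 + [I]/Ki.
α = Vmax/Vmax,app = 198/48.2 = 4.108.
Ki = [I]/(α − 1) = 0.151/3.108 = 0.0486 mM.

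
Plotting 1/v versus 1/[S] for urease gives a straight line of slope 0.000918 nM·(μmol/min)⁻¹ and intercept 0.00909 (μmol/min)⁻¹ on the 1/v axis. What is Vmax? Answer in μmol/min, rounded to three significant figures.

110 μmol/min

The y-intercept of a Lineweaver–Burk plot equals 1/Vmax, so Vmax = 1/0.00909 = 110 μmol/min.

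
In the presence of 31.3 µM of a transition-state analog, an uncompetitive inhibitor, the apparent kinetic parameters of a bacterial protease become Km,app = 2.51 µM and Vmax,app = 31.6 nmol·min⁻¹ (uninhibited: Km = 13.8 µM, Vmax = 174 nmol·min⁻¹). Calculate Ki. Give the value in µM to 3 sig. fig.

6.95 µM

Uncompetitive: Vmax,app = Vmax/α (and Km,app = Km/α) with α = 1 + [I]/Ki.
α = Vmax/Vmax,app = 174/31.6 = 5.506.
Since α = 1 + [I]/Ki, [I]/Ki = 5.506 − 1 = 4.506 and Ki = 31.3/4.506 = 6.95 µM.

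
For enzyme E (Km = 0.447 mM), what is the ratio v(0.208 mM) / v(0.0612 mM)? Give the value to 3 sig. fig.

Since Vmax cancels, v₂/v₁ = [S]₂(Km+[S]₁) / [S]₁(Km+[S]₂).
= 0.208×(0.447+0.0612) / (0.0612×(0.447+0.208)) = 0.1057/0.04009 = 2.64.

2.64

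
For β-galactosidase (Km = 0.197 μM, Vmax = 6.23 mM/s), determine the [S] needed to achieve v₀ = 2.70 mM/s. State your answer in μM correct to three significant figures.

0.151 μM

The required fractional saturation is v/Vmax = 2.70/6.23 = 0.4334.
Then [S]/(Km+[S]) = 0.4334 ⇒ [S] = 0.197 × 0.4334/(1 − 0.4334) = 0.151 μM.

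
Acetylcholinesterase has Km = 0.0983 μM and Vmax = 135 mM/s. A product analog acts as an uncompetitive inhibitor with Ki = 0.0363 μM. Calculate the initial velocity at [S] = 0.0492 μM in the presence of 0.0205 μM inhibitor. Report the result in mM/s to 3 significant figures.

α = 1 + [I]/Ki = 1 + 0.0205/0.0363 = 1.565.
For an uncompetitive inhibitor, both parameters are divided by α, giving Vmax/α and Km/α: Km,app = 0.0628 μM, Vmax,app = 86.3 mM/s.
v = Vmax,app·[S]/(Km,app + [S]) = 86.3 × 0.0492/(0.0628 + 0.0492) = 37.9 mM/s.

37.9 mM/s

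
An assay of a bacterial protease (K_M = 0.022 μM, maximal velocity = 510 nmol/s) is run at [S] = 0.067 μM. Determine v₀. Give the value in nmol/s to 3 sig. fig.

v = Vmax·[S]/(Km + [S]) = 510 × 0.067 / (0.022 + 0.067)
  = 34.17 / 0.08900 = 384 nmol/s.

384 nmol/s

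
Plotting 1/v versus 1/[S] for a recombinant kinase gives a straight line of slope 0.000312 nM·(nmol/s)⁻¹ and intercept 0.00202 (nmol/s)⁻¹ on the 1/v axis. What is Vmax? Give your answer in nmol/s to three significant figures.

The y-intercept of a Lineweaver–Burk plot equals 1/Vmax, so Vmax = 1/0.00202 = 495 nmol/s.

495 nmol/s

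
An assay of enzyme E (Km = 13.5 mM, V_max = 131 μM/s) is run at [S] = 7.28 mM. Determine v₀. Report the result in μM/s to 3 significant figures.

45.9 μM/s

[S]/(Km+[S]) = 7.28/20.78 = 0.3503, the fractional saturation.
v = 0.3503 × Vmax = 0.3503 × 131 = 45.9 μM/s.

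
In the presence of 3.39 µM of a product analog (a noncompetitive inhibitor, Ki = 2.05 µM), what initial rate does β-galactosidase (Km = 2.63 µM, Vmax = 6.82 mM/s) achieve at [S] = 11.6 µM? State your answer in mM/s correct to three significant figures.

2.10 mM/s

α = 1 + [I]/Ki = 1 + 3.39/2.05 = 2.654.
For a noncompetitive inhibitor, Vmax is reduced to Vmax/α while Km is unchanged: Km,app = 2.63 µM, Vmax,app = 2.57 mM/s.
v = Vmax,app·[S]/(Km,app + [S]) = 2.57 × 11.6/(2.63 + 11.6) = 2.10 mM/s.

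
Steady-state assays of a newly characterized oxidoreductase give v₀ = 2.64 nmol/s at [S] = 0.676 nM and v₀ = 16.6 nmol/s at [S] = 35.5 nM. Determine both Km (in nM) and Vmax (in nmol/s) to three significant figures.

From v = Vmax[S]/(Km+[S]), each point gives Vmax = v(Km+[S])/[S].
Equating: 2.64(Km+0.676)/0.676 = 16.6(Km+35.5)/35.5.
3.905·Km + 2.64 = 0.4676·Km + 16.6, so (3.905 − 0.4676)·Km = 16.6 − 2.64.
Km = 13.96/3.438 = 4.06 nM; then Vmax = 2.64(4.06+0.676)/0.676 = 18.5 nmol/s.

Km = 4.06 nM; Vmax = 18.5 nmol/s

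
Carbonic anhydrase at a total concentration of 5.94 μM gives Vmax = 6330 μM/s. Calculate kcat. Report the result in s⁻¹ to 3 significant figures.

kcat = Vmax/[E]total = 6330 μM/s / 5.94 μM = 1070 s⁻¹.

1070 s⁻¹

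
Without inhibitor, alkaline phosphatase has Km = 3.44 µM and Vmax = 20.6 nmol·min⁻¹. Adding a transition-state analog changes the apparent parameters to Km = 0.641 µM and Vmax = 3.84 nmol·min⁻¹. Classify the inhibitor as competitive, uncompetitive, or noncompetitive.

uncompetitive

Both Km and Vmax decrease by the same factor (~5.37-fold) — characteristic of uncompetitive inhibition.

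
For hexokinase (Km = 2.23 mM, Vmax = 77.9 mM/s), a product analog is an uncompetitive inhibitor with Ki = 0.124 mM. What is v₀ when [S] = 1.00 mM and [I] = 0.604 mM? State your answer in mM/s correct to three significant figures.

α = 1 + [I]/Ki = 1 + 0.604/0.124 = 5.871.
For an uncompetitive inhibitor, both parameters are divided by α, giving Vmax/α and Km/α: Km,app = 0.380 mM, Vmax,app = 13.3 mM/s.
v = Vmax,app·[S]/(Km,app + [S]) = 13.3 × 1.00/(0.380 + 1.00) = 9.62 mM/s.

9.62 mM/s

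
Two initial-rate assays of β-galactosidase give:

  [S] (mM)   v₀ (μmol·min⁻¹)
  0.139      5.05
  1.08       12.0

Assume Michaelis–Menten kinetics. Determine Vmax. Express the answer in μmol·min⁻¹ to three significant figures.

In reciprocal form, 1/v = (Km/Vmax)·(1/[S]) + 1/Vmax. The two points give (1/[S], 1/v) = (7.194, 0.1980) and (0.9259, 0.08333).
Slope = (0.1980 − 0.08333)/(7.194 − 0.9259) = 0.01830; intercept = 0.1980 − 0.01830×7.194 = 0.06639.
Vmax = 1/intercept = 15.1 μmol·min⁻¹; Km = slope × Vmax = 0.01830 × 15.1 = 0.276 mM.

15.1 μmol·min⁻¹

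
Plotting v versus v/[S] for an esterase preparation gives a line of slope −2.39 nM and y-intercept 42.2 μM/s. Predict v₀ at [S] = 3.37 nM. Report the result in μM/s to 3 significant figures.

In the Eadie–Hofstee form v = Vmax − Km·(v/[S]), the slope is −Km and the intercept is Vmax, so Km = 2.39 nM and Vmax = 42.2 μM/s.
v = 42.2 × 3.37/(2.39 + 3.37) = 24.7 μM/s.

24.7 μM/s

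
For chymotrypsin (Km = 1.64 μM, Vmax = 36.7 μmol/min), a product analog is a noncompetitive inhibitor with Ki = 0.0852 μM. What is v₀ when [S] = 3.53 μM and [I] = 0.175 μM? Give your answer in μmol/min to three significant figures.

8.21 μmol/min

α = 1 + [I]/Ki = 1 + 0.175/0.0852 = 3.054.
For a noncompetitive inhibitor, Vmax is reduced to Vmax/α while Km is unchanged: Km,app = 1.64 μM, Vmax,app = 12.0 μmol/min.
v = Vmax,app·[S]/(Km,app + [S]) = 12.0 × 3.53/(1.64 + 3.53) = 8.21 μmol/min.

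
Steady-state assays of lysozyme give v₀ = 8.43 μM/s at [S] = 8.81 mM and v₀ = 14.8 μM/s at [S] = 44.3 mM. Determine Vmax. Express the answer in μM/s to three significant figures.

18.2 μM/s

In reciprocal form, 1/v = (Km/Vmax)·(1/[S]) + 1/Vmax. The two points give (1/[S], 1/v) = (0.1135, 0.1186) and (0.02257, 0.06757).
Slope = (0.1186 − 0.06757)/(0.1135 − 0.02257) = 0.5615; intercept = 0.1186 − 0.5615×0.1135 = 0.05489.
Vmax = 1/intercept = 18.2 μM/s; Km = slope × Vmax = 0.5615 × 18.2 = 10.2 mM.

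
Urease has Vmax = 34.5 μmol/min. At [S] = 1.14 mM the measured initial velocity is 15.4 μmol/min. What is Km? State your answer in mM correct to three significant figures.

From v = Vmax[S]/(Km+[S]), Km = [S](Vmax − v)/v.
Km = 1.14 × (34.5 − 15.4) / 15.4 = 21.77/15.4 = 1.41 mM.

1.41 mM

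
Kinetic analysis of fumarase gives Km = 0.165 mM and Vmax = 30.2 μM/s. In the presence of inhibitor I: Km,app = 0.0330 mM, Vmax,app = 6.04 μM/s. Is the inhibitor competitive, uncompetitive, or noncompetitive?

Both Km and Vmax decrease by the same factor (~5.00-fold) — characteristic of uncompetitive inhibition.

uncompetitive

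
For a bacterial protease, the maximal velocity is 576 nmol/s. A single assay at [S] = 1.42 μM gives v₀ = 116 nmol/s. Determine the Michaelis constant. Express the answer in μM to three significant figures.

v/Vmax = 116/576 = 0.2014 = [S]/(Km+[S]).
So Km + [S] = [S]/0.2014 = 7.051 μM, giving Km = 7.051 − 1.42 = 5.63 μM.

5.63 μM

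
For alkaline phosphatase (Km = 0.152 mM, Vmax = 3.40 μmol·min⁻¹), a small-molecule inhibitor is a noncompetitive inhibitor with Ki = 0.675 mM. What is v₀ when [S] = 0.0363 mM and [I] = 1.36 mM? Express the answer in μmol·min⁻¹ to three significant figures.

0.217 μmol·min⁻¹

With α = 1 + [I]/Ki = 1 + 1.36/0.675 = 3.015, the noncompetitive rate law is v = (Vmax/α)·[S] / (Km + [S]).
v = (3.40/3.015)×0.0363 / (0.152 + 0.0363) = 0.04094/0.1883 = 0.217 μmol·min⁻¹.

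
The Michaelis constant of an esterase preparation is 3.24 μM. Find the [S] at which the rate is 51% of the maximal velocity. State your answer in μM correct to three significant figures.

v/Vmax = [S]/(Km+[S]) = 0.51, so [S] = Km·0.51/(1 − 0.51) = 3.24 × 1.041.
[S] = 3.37 μM.

3.37 μM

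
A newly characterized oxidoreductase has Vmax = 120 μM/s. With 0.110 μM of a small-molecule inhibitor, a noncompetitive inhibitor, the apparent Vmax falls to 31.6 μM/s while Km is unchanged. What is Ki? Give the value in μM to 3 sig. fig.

Noncompetitive: Vmax,app = Vmax/α with α = 1 + [I]/Ki.
α = Vmax/Vmax,app = 120/31.6 = 3.797.
Since α = 1 + [I]/Ki, [I]/Ki = 3.797 − 1 = 2.797 and Ki = 0.110/2.797 = 0.0393 μM.

0.0393 μM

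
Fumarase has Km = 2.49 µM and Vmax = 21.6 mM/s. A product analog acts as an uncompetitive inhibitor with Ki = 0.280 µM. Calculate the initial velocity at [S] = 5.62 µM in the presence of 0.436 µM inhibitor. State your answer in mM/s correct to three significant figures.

7.20 mM/s

With α = 1 + [I]/Ki = 1 + 0.436/0.280 = 2.557, the uncompetitive rate law is v = (Vmax/α)·[S] / (Km/α + [S]).
v = (21.6/2.557)×5.62 / (2.49/2.557 + 5.62) = 47.47/6.594 = 7.20 mM/s.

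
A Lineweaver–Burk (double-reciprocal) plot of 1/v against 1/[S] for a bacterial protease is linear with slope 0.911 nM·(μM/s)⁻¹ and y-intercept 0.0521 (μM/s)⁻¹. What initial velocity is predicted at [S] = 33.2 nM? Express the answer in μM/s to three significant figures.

12.6 μM/s

The y-intercept is 1/Vmax, so Vmax = 1/0.0521 = 19.2 μM/s.
The slope is Km/Vmax, so Km = 0.911 × 19.2 = 17.5 nM.
Then v = 19.2 × 33.2/(17.5 + 33.2) = 12.6 μM/s.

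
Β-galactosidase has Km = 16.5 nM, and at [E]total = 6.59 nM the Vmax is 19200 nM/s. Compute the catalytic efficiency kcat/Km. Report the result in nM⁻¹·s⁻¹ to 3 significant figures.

kcat = Vmax/[E]total = 19200/6.59 = 2910 s⁻¹.
kcat/Km = 2910/16.5 = 177 nM⁻¹·s⁻¹.

177 nM⁻¹·s⁻¹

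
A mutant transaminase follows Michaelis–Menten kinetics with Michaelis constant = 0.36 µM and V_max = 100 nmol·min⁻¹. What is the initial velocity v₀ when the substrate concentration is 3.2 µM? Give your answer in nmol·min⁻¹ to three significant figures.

[S]/(Km+[S]) = 3.2/3.560 = 0.8989, the fractional saturation.
v = 0.8989 × Vmax = 0.8989 × 100 = 89.9 nmol·min⁻¹.

89.9 nmol·min⁻¹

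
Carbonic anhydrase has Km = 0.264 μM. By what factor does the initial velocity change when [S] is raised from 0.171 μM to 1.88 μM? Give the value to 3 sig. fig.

2.23

The fractional saturations are [S]/(Km+[S]) = 0.171/0.4350 = 0.3931 and 1.88/2.144 = 0.8769.
v₂/v₁ is just their ratio: 0.8769/0.3931 = 2.23.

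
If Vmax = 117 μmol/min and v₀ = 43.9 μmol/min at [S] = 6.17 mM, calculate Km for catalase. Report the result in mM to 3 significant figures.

v/Vmax = 43.9/117 = 0.3752 = [S]/(Km+[S]).
So Km + [S] = [S]/0.3752 = 16.44 mM, giving Km = 16.44 − 6.17 = 10.3 mM.

10.3 mM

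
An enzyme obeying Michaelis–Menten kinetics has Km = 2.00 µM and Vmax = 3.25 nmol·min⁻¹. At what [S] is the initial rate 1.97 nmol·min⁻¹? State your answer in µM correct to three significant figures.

The required fractional saturation is v/Vmax = 1.97/3.25 = 0.6062.
Then [S]/(Km+[S]) = 0.6062 ⇒ [S] = 2.00 × 0.6062/(1 − 0.6062) = 3.08 µM.

3.08 µM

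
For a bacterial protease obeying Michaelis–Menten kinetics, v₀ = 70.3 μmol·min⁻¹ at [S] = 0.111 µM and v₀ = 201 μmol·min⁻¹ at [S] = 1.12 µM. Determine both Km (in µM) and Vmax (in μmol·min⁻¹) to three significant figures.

Km = 0.288 µM; Vmax = 253 μmol·min⁻¹

In reciprocal form, 1/v = (Km/Vmax)·(1/[S]) + 1/Vmax. The two points give (1/[S], 1/v) = (9.009, 0.01422) and (0.8929, 0.004975).
Slope = (0.01422 − 0.004975)/(9.009 − 0.8929) = 0.001140; intercept = 0.01422 − 0.001140×9.009 = 0.003958.
Vmax = 1/intercept = 253 μmol·min⁻¹; Km = slope × Vmax = 0.001140 × 253 = 0.288 µM.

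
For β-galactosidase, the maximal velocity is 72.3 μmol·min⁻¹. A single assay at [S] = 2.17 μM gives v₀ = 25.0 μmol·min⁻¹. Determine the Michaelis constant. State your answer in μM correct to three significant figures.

From v = Vmax[S]/(Km+[S]), Km = [S](Vmax − v)/v.
Km = 2.17 × (72.3 − 25.0) / 25.0 = 102.6/25.0 = 4.11 μM.

4.11 μM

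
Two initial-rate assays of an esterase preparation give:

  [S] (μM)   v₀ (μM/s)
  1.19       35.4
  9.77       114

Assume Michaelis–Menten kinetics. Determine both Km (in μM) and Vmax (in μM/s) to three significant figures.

In reciprocal form, 1/v = (Km/Vmax)·(1/[S]) + 1/Vmax. The two points give (1/[S], 1/v) = (0.8403, 0.02825) and (0.1024, 0.008772).
Slope = (0.02825 − 0.008772)/(0.8403 − 0.1024) = 0.02639; intercept = 0.02825 − 0.02639×0.8403 = 0.006071.
Vmax = 1/intercept = 165 μM/s; Km = slope × Vmax = 0.02639 × 165 = 4.35 μM.

Km = 4.35 μM; Vmax = 165 μM/s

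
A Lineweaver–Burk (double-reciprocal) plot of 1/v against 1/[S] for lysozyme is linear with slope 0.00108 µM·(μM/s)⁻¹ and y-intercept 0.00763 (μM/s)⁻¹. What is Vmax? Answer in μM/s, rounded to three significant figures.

131 μM/s

The y-intercept of a Lineweaver–Burk plot equals 1/Vmax, so Vmax = 1/0.00763 = 131 μM/s.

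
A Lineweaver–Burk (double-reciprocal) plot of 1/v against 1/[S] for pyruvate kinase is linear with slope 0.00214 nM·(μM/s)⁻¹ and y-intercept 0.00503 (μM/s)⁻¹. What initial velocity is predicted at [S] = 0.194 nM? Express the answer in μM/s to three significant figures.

62.3 μM/s

The y-intercept is 1/Vmax, so Vmax = 1/0.00503 = 199 μM/s.
The slope is Km/Vmax, so Km = 0.00214 × 199 = 0.425 nM.
Then v = 199 × 0.194/(0.425 + 0.194) = 62.3 μM/s.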